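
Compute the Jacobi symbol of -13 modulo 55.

-1

(-13|55)
  = -(13|55)    [55 ≡ 3 mod 4 ⇒ (-1|55) = -1]
  = -(55|13)    [QR: 13 ≡ 1 mod 4, sign kept]
  = -(3|13)    [55 ≡ 3 mod 13]
  = -(13|3)    [QR: 13 ≡ 1 mod 4, sign kept]
  = -(1|3)    [13 ≡ 1 mod 3]
  = -1    [(1|3) = 1]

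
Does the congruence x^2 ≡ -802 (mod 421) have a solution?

(-802|421)
  = (802|421)    [421 ≡ 1 mod 4 ⇒ (-1|421) = +1]
  = (381|421)    [802 ≡ 381 mod 421]
  = (421|381)    [QR: 381 ≡ 1 mod 4, sign kept]
  = (40|381)    [421 ≡ 40 mod 381]
  = -(5|381)    [381 ≡ 5 mod 8 ⇒ (2|381)^3 = -1]
  = -(381|5)    [QR: 5 ≡ 1 mod 4, sign kept]
  = -(1|5)    [381 ≡ 1 mod 5]
  = -1    [(1|5) = 1]
(-802|421) = -1, and 421 is prime, so -802 is not a quadratic residue mod 421.

no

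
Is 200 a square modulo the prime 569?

Factor out 2: 200 = 2^3·25. Since 569 ≡ 1 (mod 8), (2|569) = +1, and (2|569)^3 = +1. Now have (25|569).
25 ≡ 1 (mod 4), so quadratic reciprocity gives (25|569) = (569|25). Reduce: 569 ≡ 19 (mod 25). Now have (19|25).
25 ≡ 1 (mod 4), so quadratic reciprocity gives (19|25) = (25|19). Reduce: 25 ≡ 6 (mod 19). Now have (6|19).
Factor out 2: 6 = 2·3. Since 19 ≡ 3 (mod 8), (2|19) = -1. Now have -(3|19).
Both 3 ≡ 3 and 19 ≡ 3 (mod 4), so reciprocity gives (3|19) = -(19|3). Reduce: 19 ≡ 1 (mod 3). Now have (1|3).
(1|3) = 1. Collecting the sign factors: 1.
(200|569) = 1, and 569 is prime, so 200 is a quadratic residue mod 569.

yes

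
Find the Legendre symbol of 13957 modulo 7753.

Reduce the numerator: 13957 ≡ 6204 (mod 7753), so (13957 / 7753) = (6204 / 7753).
Factor out 2: 6204 = 2^2·1551. Since 7753 ≡ 1 (mod 8), (2 / 7753) = +1, and (2 / 7753)^2 = +1. Now have (1551 / 7753).
7753 ≡ 1 (mod 4), so quadratic reciprocity gives (1551 / 7753) = (7753 / 1551). Reduce: 7753 ≡ 1549 (mod 1551). Now have (1549 / 1551).
1549 ≡ 1 (mod 4), so quadratic reciprocity gives (1549 / 1551) = (1551 / 1549). Reduce: 1551 ≡ 2 (mod 1549). Now have (2 / 1549).
Factor out 2: 2 = 2. Since 1549 ≡ 5 (mod 8), (2 / 1549) = -1. Now have -(1 / 1549).
(1 / 1549) = 1. Collecting the sign factors: -1.

-1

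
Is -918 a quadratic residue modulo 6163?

no

(-918/6163)
  = (5245/6163)    [-918 ≡ 5245 mod 6163]
  = (6163/5245)    [QR: 5245 ≡ 1 mod 4, sign kept]
  = (918/5245)    [6163 ≡ 918 mod 5245]
  = -(459/5245)    [5245 ≡ 5 mod 8 ⇒ (2/5245) = -1]
  = -(5245/459)    [QR: 5245 ≡ 1 mod 4, sign kept]
  = -(196/459)    [5245 ≡ 196 mod 459]
  = -(49/459)    [459 ≡ 3 mod 8 ⇒ (2/459)^2 = +1]
  = -(459/49)    [QR: 49 ≡ 1 mod 4, sign kept]
  = -(18/49)    [459 ≡ 18 mod 49]
  = -(9/49)    [49 ≡ 1 mod 8 ⇒ (2/49) = +1]
  = -(49/9)    [QR: 9 ≡ 1 mod 4, sign kept]
  = -(4/9)    [49 ≡ 4 mod 9]
  = -(1/9)    [9 ≡ 1 mod 8 ⇒ (2/9)^2 = +1]
  = -1    [(1/9) = 1]
The Legendre symbol is -1, so x^2 ≡ -918 (mod 6163) has no solution.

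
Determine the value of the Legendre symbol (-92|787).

Pull out -1: (-92|787) = (-1|787)·(92|787). Since 787 ≡ 3 (mod 4), (-1|787) = -1. Now have -(92|787).
Factor out 2: 92 = 2^2·23. Since 787 ≡ 3 (mod 8), (2|787) = -1, and (2|787)^2 = +1. Now have -(23|787).
Both 23 ≡ 3 and 787 ≡ 3 (mod 4), so reciprocity gives (23|787) = -(787|23). Reduce: 787 ≡ 5 (mod 23). Now have (5|23).
5 ≡ 1 (mod 4), so quadratic reciprocity gives (5|23) = (23|5). Reduce: 23 ≡ 3 (mod 5). Now have (3|5).
5 ≡ 1 (mod 4), so quadratic reciprocity gives (3|5) = (5|3). Reduce: 5 ≡ 2 (mod 3). Now have (2|3).
Factor out 2: 2 = 2. Since 3 ≡ 3 (mod 8), (2|3) = -1. Now have -(1|3).
(1|3) = 1. Collecting the sign factors: -1.

-1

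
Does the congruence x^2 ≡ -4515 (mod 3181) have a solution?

(-4515/3181)
  = (1847/3181)    [-4515 ≡ 1847 mod 3181]
  = (3181/1847)    [QR: 3181 ≡ 1 mod 4, sign kept]
  = (1334/1847)    [3181 ≡ 1334 mod 1847]
  = (667/1847)    [1847 ≡ 7 mod 8 ⇒ (2/1847) = +1]
  = -(1847/667)    [QR: both ≡ 3 mod 4, sign flips]
  = -(513/667)    [1847 ≡ 513 mod 667]
  = -(667/513)    [QR: 513 ≡ 1 mod 4, sign kept]
  = -(154/513)    [667 ≡ 154 mod 513]
  = -(77/513)    [513 ≡ 1 mod 8 ⇒ (2/513) = +1]
  = -(513/77)    [QR: 77 ≡ 1 mod 4, sign kept]
  = -(51/77)    [513 ≡ 51 mod 77]
  = -(77/51)    [QR: 77 ≡ 1 mod 4, sign kept]
  = -(26/51)    [77 ≡ 26 mod 51]
  = (13/51)    [51 ≡ 3 mod 8 ⇒ (2/51) = -1]
  = (51/13)    [QR: 13 ≡ 1 mod 4, sign kept]
  = (12/13)    [51 ≡ 12 mod 13]
  = (3/13)    [13 ≡ 5 mod 8 ⇒ (2/13)^2 = +1]
  = (13/3)    [QR: 13 ≡ 1 mod 4, sign kept]
  = (1/3)    [13 ≡ 1 mod 3]
  = 1    [(1/3) = 1]
The Legendre symbol is 1, so x^2 ≡ -4515 (mod 3181) has solution.

yes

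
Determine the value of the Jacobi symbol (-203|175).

0

(-203|175)
  = -(203|175)    [175 ≡ 3 mod 4 ⇒ (-1|175) = -1]
  = -(28|175)    [203 ≡ 28 mod 175]
  = -(7|175)    [175 ≡ 7 mod 8 ⇒ (2|175)^2 = +1]
  = (175|7)    [QR: both ≡ 3 mod 4, sign flips]
  = (0|7)    [175 ≡ 0 mod 7]
  = 0    [numerator 0, gcd > 1]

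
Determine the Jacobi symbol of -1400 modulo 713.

Pull out -1: (-1400/713) = (-1/713)·(1400/713). Since 713 ≡ 1 (mod 4), (-1/713) = +1. Now have (1400/713).
Reduce the numerator: 1400 ≡ 687 (mod 713), so (1400/713) = (687/713).
713 ≡ 1 (mod 4), so quadratic reciprocity gives (687/713) = (713/687). Reduce: 713 ≡ 26 (mod 687). Now have (26/687).
Factor out 2: 26 = 2·13. Since 687 ≡ 7 (mod 8), (2/687) = +1. Now have (13/687).
13 ≡ 1 (mod 4), so quadratic reciprocity gives (13/687) = (687/13). Reduce: 687 ≡ 11 (mod 13). Now have (11/13).
13 ≡ 1 (mod 4), so quadratic reciprocity gives (11/13) = (13/11). Reduce: 13 ≡ 2 (mod 11). Now have (2/11).
Factor out 2: 2 = 2. Since 11 ≡ 3 (mod 8), (2/11) = -1. Now have -(1/11).
(1/11) = 1. Collecting the sign factors: -1.

-1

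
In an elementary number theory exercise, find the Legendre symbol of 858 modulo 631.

-1

(858/631)
  = (227/631)    [858 ≡ 227 mod 631]
  = -(631/227)    [QR: both ≡ 3 mod 4, sign flips]
  = -(177/227)    [631 ≡ 177 mod 227]
  = -(227/177)    [QR: 177 ≡ 1 mod 4, sign kept]
  = -(50/177)    [227 ≡ 50 mod 177]
  = -(25/177)    [177 ≡ 1 mod 8 ⇒ (2/177) = +1]
  = -(177/25)    [QR: 25 ≡ 1 mod 4, sign kept]
  = -(2/25)    [177 ≡ 2 mod 25]
  = -(1/25)    [25 ≡ 1 mod 8 ⇒ (2/25) = +1]
  = -1    [(1/25) = 1]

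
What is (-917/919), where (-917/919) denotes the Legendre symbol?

(-917/919)
  = -(917/919)    [919 ≡ 3 mod 4 ⇒ (-1/919) = -1]
  = -(919/917)    [QR: 917 ≡ 1 mod 4, sign kept]
  = -(2/917)    [919 ≡ 2 mod 917]
  = (1/917)    [917 ≡ 5 mod 8 ⇒ (2/917) = -1]
  = 1    [(1/917) = 1]

1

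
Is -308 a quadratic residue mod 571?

Reduce the numerator: -308 ≡ 263 (mod 571), so (-308|571) = (263|571).
Both 263 ≡ 3 and 571 ≡ 3 (mod 4), so reciprocity gives (263|571) = -(571|263). Reduce: 571 ≡ 45 (mod 263). Now have -(45|263).
45 ≡ 1 (mod 4), so quadratic reciprocity gives (45|263) = (263|45). Reduce: 263 ≡ 38 (mod 45). Now have -(38|45).
Factor out 2: 38 = 2·19. Since 45 ≡ 5 (mod 8), (2|45) = -1. Now have (19|45).
45 ≡ 1 (mod 4), so quadratic reciprocity gives (19|45) = (45|19). Reduce: 45 ≡ 7 (mod 19). Now have (7|19).
Both 7 ≡ 3 and 19 ≡ 3 (mod 4), so reciprocity gives (7|19) = -(19|7). Reduce: 19 ≡ 5 (mod 7). Now have -(5|7).
5 ≡ 1 (mod 4), so quadratic reciprocity gives (5|7) = (7|5). Reduce: 7 ≡ 2 (mod 5). Now have -(2|5).
Factor out 2: 2 = 2. Since 5 ≡ 5 (mod 8), (2|5) = -1. Now have (1|5).
(1|5) = 1. Collecting the sign factors: 1.
The Legendre symbol is 1, so x^2 ≡ -308 (mod 571) has solution.

yes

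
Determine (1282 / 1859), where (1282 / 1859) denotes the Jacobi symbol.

(1282 / 1859)
  = -(641 / 1859)    [1859 ≡ 3 mod 8 ⇒ (2 / 1859) = -1]
  = -(1859 / 641)    [QR: 641 ≡ 1 mod 4, sign kept]
  = -(577 / 641)    [1859 ≡ 577 mod 641]
  = -(641 / 577)    [QR: 577 ≡ 1 mod 4, sign kept]
  = -(64 / 577)    [641 ≡ 64 mod 577]
  = -(1 / 577)    [577 ≡ 1 mod 8 ⇒ (2 / 577)^6 = +1]
  = -1    [(1 / 577) = 1]

-1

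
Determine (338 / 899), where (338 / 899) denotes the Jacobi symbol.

Factor out 2: 338 = 2·169. Since 899 ≡ 3 (mod 8), (2 / 899) = -1. Now have -(169 / 899).
169 ≡ 1 (mod 4), so quadratic reciprocity gives (169 / 899) = (899 / 169). Reduce: 899 ≡ 54 (mod 169). Now have -(54 / 169).
Factor out 2: 54 = 2·27. Since 169 ≡ 1 (mod 8), (2 / 169) = +1. Now have -(27 / 169).
169 ≡ 1 (mod 4), so quadratic reciprocity gives (27 / 169) = (169 / 27). Reduce: 169 ≡ 7 (mod 27). Now have -(7 / 27).
Both 7 ≡ 3 and 27 ≡ 3 (mod 4), so reciprocity gives (7 / 27) = -(27 / 7). Reduce: 27 ≡ 6 (mod 7). Now have (6 / 7).
Factor out 2: 6 = 2·3. Since 7 ≡ 7 (mod 8), (2 / 7) = +1. Now have (3 / 7).
Both 3 ≡ 3 and 7 ≡ 3 (mod 4), so reciprocity gives (3 / 7) = -(7 / 3). Reduce: 7 ≡ 1 (mod 3). Now have -(1 / 3).
(1 / 3) = 1. Collecting the sign factors: -1.

-1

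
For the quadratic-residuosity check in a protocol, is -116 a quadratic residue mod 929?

(-116|929)
  = (813|929)    [-116 ≡ 813 mod 929]
  = (929|813)    [QR: 813 ≡ 1 mod 4, sign kept]
  = (116|813)    [929 ≡ 116 mod 813]
  = (29|813)    [813 ≡ 5 mod 8 ⇒ (2|813)^2 = +1]
  = (813|29)    [QR: 29 ≡ 1 mod 4, sign kept]
  = (1|29)    [813 ≡ 1 mod 29]
  = 1    [(1|29) = 1]
(-116|929) = 1, and 929 is prime, so -116 is a quadratic residue mod 929.

yes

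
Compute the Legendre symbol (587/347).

Reduce the numerator: 587 ≡ 240 (mod 347), so (587/347) = (240/347).
Factor out 2: 240 = 2^4·15. Since 347 ≡ 3 (mod 8), (2/347) = -1, and (2/347)^4 = +1. Now have (15/347).
Both 15 ≡ 3 and 347 ≡ 3 (mod 4), so reciprocity gives (15/347) = -(347/15). Reduce: 347 ≡ 2 (mod 15). Now have -(2/15).
Factor out 2: 2 = 2. Since 15 ≡ 7 (mod 8), (2/15) = +1. Now have -(1/15).
(1/15) = 1. Collecting the sign factors: -1.

-1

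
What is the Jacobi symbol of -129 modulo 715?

1

(-129/715)
  = (586/715)    [-129 ≡ 586 mod 715]
  = -(293/715)    [715 ≡ 3 mod 8 ⇒ (2/715) = -1]
  = -(715/293)    [QR: 293 ≡ 1 mod 4, sign kept]
  = -(129/293)    [715 ≡ 129 mod 293]
  = -(293/129)    [QR: 129 ≡ 1 mod 4, sign kept]
  = -(35/129)    [293 ≡ 35 mod 129]
  = -(129/35)    [QR: 129 ≡ 1 mod 4, sign kept]
  = -(24/35)    [129 ≡ 24 mod 35]
  = (3/35)    [35 ≡ 3 mod 8 ⇒ (2/35)^3 = -1]
  = -(35/3)    [QR: both ≡ 3 mod 4, sign flips]
  = -(2/3)    [35 ≡ 2 mod 3]
  = (1/3)    [3 ≡ 3 mod 8 ⇒ (2/3) = -1]
  = 1    [(1/3) = 1]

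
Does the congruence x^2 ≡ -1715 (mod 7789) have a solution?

Pull out -1: (-1715/7789) = (-1/7789)·(1715/7789). Since 7789 ≡ 1 (mod 4), (-1/7789) = +1. Now have (1715/7789).
7789 ≡ 1 (mod 4), so quadratic reciprocity gives (1715/7789) = (7789/1715). Reduce: 7789 ≡ 929 (mod 1715). Now have (929/1715).
929 ≡ 1 (mod 4), so quadratic reciprocity gives (929/1715) = (1715/929). Reduce: 1715 ≡ 786 (mod 929). Now have (786/929).
Factor out 2: 786 = 2·393. Since 929 ≡ 1 (mod 8), (2/929) = +1. Now have (393/929).
393 ≡ 1 (mod 4), so quadratic reciprocity gives (393/929) = (929/393). Reduce: 929 ≡ 143 (mod 393). Now have (143/393).
393 ≡ 1 (mod 4), so quadratic reciprocity gives (143/393) = (393/143). Reduce: 393 ≡ 107 (mod 143). Now have (107/143).
Both 107 ≡ 3 and 143 ≡ 3 (mod 4), so reciprocity gives (107/143) = -(143/107). Reduce: 143 ≡ 36 (mod 107). Now have -(36/107).
Factor out 2: 36 = 2^2·9. Since 107 ≡ 3 (mod 8), (2/107) = -1, and (2/107)^2 = +1. Now have -(9/107).
9 ≡ 1 (mod 4), so quadratic reciprocity gives (9/107) = (107/9). Reduce: 107 ≡ 8 (mod 9). Now have -(8/9).
Factor out 2: 8 = 2^3. Since 9 ≡ 1 (mod 8), (2/9) = +1, and (2/9)^3 = +1. Now have -(1/9).
(1/9) = 1. Collecting the sign factors: -1.
(-1715/7789) = -1, and 7789 is prime, so -1715 is not a quadratic residue mod 7789.

no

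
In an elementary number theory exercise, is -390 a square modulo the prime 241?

Pull out -1: (-390|241) = (-1|241)·(390|241). Since 241 ≡ 1 (mod 4), (-1|241) = +1. Now have (390|241).
Reduce the numerator: 390 ≡ 149 (mod 241), so (390|241) = (149|241).
149 ≡ 1 (mod 4), so quadratic reciprocity gives (149|241) = (241|149). Reduce: 241 ≡ 92 (mod 149). Now have (92|149).
Factor out 2: 92 = 2^2·23. Since 149 ≡ 5 (mod 8), (2|149) = -1, and (2|149)^2 = +1. Now have (23|149).
149 ≡ 1 (mod 4), so quadratic reciprocity gives (23|149) = (149|23). Reduce: 149 ≡ 11 (mod 23). Now have (11|23).
Both 11 ≡ 3 and 23 ≡ 3 (mod 4), so reciprocity gives (11|23) = -(23|11). Reduce: 23 ≡ 1 (mod 11). Now have -(1|11).
(1|11) = 1. Collecting the sign factors: -1.
(-390|241) = -1, and 241 is prime, so -390 is not a quadratic residue mod 241.

no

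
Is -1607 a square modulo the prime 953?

Pull out -1: (-1607|953) = (-1|953)·(1607|953). Since 953 ≡ 1 (mod 4), (-1|953) = +1. Now have (1607|953).
Reduce the numerator: 1607 ≡ 654 (mod 953), so (1607|953) = (654|953).
Factor out 2: 654 = 2·327. Since 953 ≡ 1 (mod 8), (2|953) = +1. Now have (327|953).
953 ≡ 1 (mod 4), so quadratic reciprocity gives (327|953) = (953|327). Reduce: 953 ≡ 299 (mod 327). Now have (299|327).
Both 299 ≡ 3 and 327 ≡ 3 (mod 4), so reciprocity gives (299|327) = -(327|299). Reduce: 327 ≡ 28 (mod 299). Now have -(28|299).
Factor out 2: 28 = 2^2·7. Since 299 ≡ 3 (mod 8), (2|299) = -1, and (2|299)^2 = +1. Now have -(7|299).
Both 7 ≡ 3 and 299 ≡ 3 (mod 4), so reciprocity gives (7|299) = -(299|7). Reduce: 299 ≡ 5 (mod 7). Now have (5|7).
5 ≡ 1 (mod 4), so quadratic reciprocity gives (5|7) = (7|5). Reduce: 7 ≡ 2 (mod 5). Now have (2|5).
Factor out 2: 2 = 2. Since 5 ≡ 5 (mod 8), (2|5) = -1. Now have -(1|5).
(1|5) = 1. Collecting the sign factors: -1.
(-1607|953) = -1, and 953 is prime, so -1607 is not a quadratic residue mod 953.

no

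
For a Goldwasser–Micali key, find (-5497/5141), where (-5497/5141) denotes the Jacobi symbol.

Reduce the numerator: -5497 ≡ 4785 (mod 5141), so (-5497/5141) = (4785/5141).
4785 ≡ 1 (mod 4), so quadratic reciprocity gives (4785/5141) = (5141/4785). Reduce: 5141 ≡ 356 (mod 4785). Now have (356/4785).
Factor out 2: 356 = 2^2·89. Since 4785 ≡ 1 (mod 8), (2/4785) = +1, and (2/4785)^2 = +1. Now have (89/4785).
89 ≡ 1 (mod 4), so quadratic reciprocity gives (89/4785) = (4785/89). Reduce: 4785 ≡ 68 (mod 89). Now have (68/89).
Factor out 2: 68 = 2^2·17. Since 89 ≡ 1 (mod 8), (2/89) = +1, and (2/89)^2 = +1. Now have (17/89).
17 ≡ 1 (mod 4), so quadratic reciprocity gives (17/89) = (89/17). Reduce: 89 ≡ 4 (mod 17). Now have (4/17).
Factor out 2: 4 = 2^2. Since 17 ≡ 1 (mod 8), (2/17) = +1, and (2/17)^2 = +1. Now have (1/17).
(1/17) = 1. Collecting the sign factors: 1.

1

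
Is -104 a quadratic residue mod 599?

Reduce the numerator: -104 ≡ 495 (mod 599), so (-104/599) = (495/599).
Both 495 ≡ 3 and 599 ≡ 3 (mod 4), so reciprocity gives (495/599) = -(599/495). Reduce: 599 ≡ 104 (mod 495). Now have -(104/495).
Factor out 2: 104 = 2^3·13. Since 495 ≡ 7 (mod 8), (2/495) = +1, and (2/495)^3 = +1. Now have -(13/495).
13 ≡ 1 (mod 4), so quadratic reciprocity gives (13/495) = (495/13). Reduce: 495 ≡ 1 (mod 13). Now have -(1/13).
(1/13) = 1. Collecting the sign factors: -1.
(-104/599) = -1, and 599 is prime, so -104 is not a quadratic residue mod 599.

no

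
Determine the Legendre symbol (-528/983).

(-528/983)
  = (455/983)    [-528 ≡ 455 mod 983]
  = -(983/455)    [QR: both ≡ 3 mod 4, sign flips]
  = -(73/455)    [983 ≡ 73 mod 455]
  = -(455/73)    [QR: 73 ≡ 1 mod 4, sign kept]
  = -(17/73)    [455 ≡ 17 mod 73]
  = -(73/17)    [QR: 17 ≡ 1 mod 4, sign kept]
  = -(5/17)    [73 ≡ 5 mod 17]
  = -(17/5)    [QR: 5 ≡ 1 mod 4, sign kept]
  = -(2/5)    [17 ≡ 2 mod 5]
  = (1/5)    [5 ≡ 5 mod 8 ⇒ (2/5) = -1]
  = 1    [(1/5) = 1]

1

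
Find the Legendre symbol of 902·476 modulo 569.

-1

By multiplicativity, (902·476|569) = (902|569)·(476|569).
First factor (902|569):
(902|569)
  = (333|569)    [902 ≡ 333 mod 569]
  = (569|333)    [QR: 333 ≡ 1 mod 4, sign kept]
  = (236|333)    [569 ≡ 236 mod 333]
  = (59|333)    [333 ≡ 5 mod 8 ⇒ (2|333)^2 = +1]
  = (333|59)    [QR: 333 ≡ 1 mod 4, sign kept]
  = (38|59)    [333 ≡ 38 mod 59]
  = -(19|59)    [59 ≡ 3 mod 8 ⇒ (2|59) = -1]
  = (59|19)    [QR: both ≡ 3 mod 4, sign flips]
  = (2|19)    [59 ≡ 2 mod 19]
  = -(1|19)    [19 ≡ 3 mod 8 ⇒ (2|19) = -1]
  = -1    [(1|19) = 1]
Second factor (476|569):
(476|569)
  = (119|569)    [569 ≡ 1 mod 8 ⇒ (2|569)^2 = +1]
  = (569|119)    [QR: 569 ≡ 1 mod 4, sign kept]
  = (93|119)    [569 ≡ 93 mod 119]
  = (119|93)    [QR: 93 ≡ 1 mod 4, sign kept]
  = (26|93)    [119 ≡ 26 mod 93]
  = -(13|93)    [93 ≡ 5 mod 8 ⇒ (2|93) = -1]
  = -(93|13)    [QR: 13 ≡ 1 mod 4, sign kept]
  = -(2|13)    [93 ≡ 2 mod 13]
  = (1|13)    [13 ≡ 5 mod 8 ⇒ (2|13) = -1]
  = 1    [(1|13) = 1]
Product: (-1)·(1) = -1.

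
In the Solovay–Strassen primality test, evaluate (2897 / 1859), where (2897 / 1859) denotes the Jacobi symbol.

1

Reduce the numerator: 2897 ≡ 1038 (mod 1859), so (2897 / 1859) = (1038 / 1859).
Factor out 2: 1038 = 2·519. Since 1859 ≡ 3 (mod 8), (2 / 1859) = -1. Now have -(519 / 1859).
Both 519 ≡ 3 and 1859 ≡ 3 (mod 4), so reciprocity gives (519 / 1859) = -(1859 / 519). Reduce: 1859 ≡ 302 (mod 519). Now have (302 / 519).
Factor out 2: 302 = 2·151. Since 519 ≡ 7 (mod 8), (2 / 519) = +1. Now have (151 / 519).
Both 151 ≡ 3 and 519 ≡ 3 (mod 4), so reciprocity gives (151 / 519) = -(519 / 151). Reduce: 519 ≡ 66 (mod 151). Now have -(66 / 151).
Factor out 2: 66 = 2·33. Since 151 ≡ 7 (mod 8), (2 / 151) = +1. Now have -(33 / 151).
33 ≡ 1 (mod 4), so quadratic reciprocity gives (33 / 151) = (151 / 33). Reduce: 151 ≡ 19 (mod 33). Now have -(19 / 33).
33 ≡ 1 (mod 4), so quadratic reciprocity gives (19 / 33) = (33 / 19). Reduce: 33 ≡ 14 (mod 19). Now have -(14 / 19).
Factor out 2: 14 = 2·7. Since 19 ≡ 3 (mod 8), (2 / 19) = -1. Now have (7 / 19).
Both 7 ≡ 3 and 19 ≡ 3 (mod 4), so reciprocity gives (7 / 19) = -(19 / 7). Reduce: 19 ≡ 5 (mod 7). Now have -(5 / 7).
5 ≡ 1 (mod 4), so quadratic reciprocity gives (5 / 7) = (7 / 5). Reduce: 7 ≡ 2 (mod 5). Now have -(2 / 5).
Factor out 2: 2 = 2. Since 5 ≡ 5 (mod 8), (2 / 5) = -1. Now have (1 / 5).
(1 / 5) = 1. Collecting the sign factors: 1.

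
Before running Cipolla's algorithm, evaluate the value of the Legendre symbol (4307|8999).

(4307|8999)
  = -(8999|4307)    [QR: both ≡ 3 mod 4, sign flips]
  = -(385|4307)    [8999 ≡ 385 mod 4307]
  = -(4307|385)    [QR: 385 ≡ 1 mod 4, sign kept]
  = -(72|385)    [4307 ≡ 72 mod 385]
  = -(9|385)    [385 ≡ 1 mod 8 ⇒ (2|385)^3 = +1]
  = -(385|9)    [QR: 9 ≡ 1 mod 4, sign kept]
  = -(7|9)    [385 ≡ 7 mod 9]
  = -(9|7)    [QR: 9 ≡ 1 mod 4, sign kept]
  = -(2|7)    [9 ≡ 2 mod 7]
  = -(1|7)    [7 ≡ 7 mod 8 ⇒ (2|7) = +1]
  = -1    [(1|7) = 1]

-1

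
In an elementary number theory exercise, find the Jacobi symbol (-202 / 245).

-1

Pull out -1: (-202 / 245) = (-1 / 245)·(202 / 245). Since 245 ≡ 1 (mod 4), (-1 / 245) = +1. Now have (202 / 245).
Factor out 2: 202 = 2·101. Since 245 ≡ 5 (mod 8), (2 / 245) = -1. Now have -(101 / 245).
101 ≡ 1 (mod 4), so quadratic reciprocity gives (101 / 245) = (245 / 101). Reduce: 245 ≡ 43 (mod 101). Now have -(43 / 101).
101 ≡ 1 (mod 4), so quadratic reciprocity gives (43 / 101) = (101 / 43). Reduce: 101 ≡ 15 (mod 43). Now have -(15 / 43).
Both 15 ≡ 3 and 43 ≡ 3 (mod 4), so reciprocity gives (15 / 43) = -(43 / 15). Reduce: 43 ≡ 13 (mod 15). Now have (13 / 15).
13 ≡ 1 (mod 4), so quadratic reciprocity gives (13 / 15) = (15 / 13). Reduce: 15 ≡ 2 (mod 13). Now have (2 / 13).
Factor out 2: 2 = 2. Since 13 ≡ 5 (mod 8), (2 / 13) = -1. Now have -(1 / 13).
(1 / 13) = 1. Collecting the sign factors: -1.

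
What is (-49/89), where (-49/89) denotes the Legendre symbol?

Pull out -1: (-49/89) = (-1/89)·(49/89). Since 89 ≡ 1 (mod 4), (-1/89) = +1. Now have (49/89).
49 ≡ 1 (mod 4), so quadratic reciprocity gives (49/89) = (89/49). Reduce: 89 ≡ 40 (mod 49). Now have (40/49).
Factor out 2: 40 = 2^3·5. Since 49 ≡ 1 (mod 8), (2/49) = +1, and (2/49)^3 = +1. Now have (5/49).
5 ≡ 1 (mod 4), so quadratic reciprocity gives (5/49) = (49/5). Reduce: 49 ≡ 4 (mod 5). Now have (4/5).
Factor out 2: 4 = 2^2. Since 5 ≡ 5 (mod 8), (2/5) = -1, and (2/5)^2 = +1. Now have (1/5).
(1/5) = 1. Collecting the sign factors: 1.

1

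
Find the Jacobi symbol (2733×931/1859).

-1

By multiplicativity, (2733·931/1859) = (2733/1859)·(931/1859).
First factor (2733/1859):
(2733/1859)
  = (874/1859)    [2733 ≡ 874 mod 1859]
  = -(437/1859)    [1859 ≡ 3 mod 8 ⇒ (2/1859) = -1]
  = -(1859/437)    [QR: 437 ≡ 1 mod 4, sign kept]
  = -(111/437)    [1859 ≡ 111 mod 437]
  = -(437/111)    [QR: 437 ≡ 1 mod 4, sign kept]
  = -(104/111)    [437 ≡ 104 mod 111]
  = -(13/111)    [111 ≡ 7 mod 8 ⇒ (2/111)^3 = +1]
  = -(111/13)    [QR: 13 ≡ 1 mod 4, sign kept]
  = -(7/13)    [111 ≡ 7 mod 13]
  = -(13/7)    [QR: 13 ≡ 1 mod 4, sign kept]
  = -(6/7)    [13 ≡ 6 mod 7]
  = -(3/7)    [7 ≡ 7 mod 8 ⇒ (2/7) = +1]
  = (7/3)    [QR: both ≡ 3 mod 4, sign flips]
  = (1/3)    [7 ≡ 1 mod 3]
  = 1    [(1/3) = 1]
Second factor (931/1859):
(931/1859)
  = -(1859/931)    [QR: both ≡ 3 mod 4, sign flips]
  = -(928/931)    [1859 ≡ 928 mod 931]
  = (29/931)    [931 ≡ 3 mod 8 ⇒ (2/931)^5 = -1]
  = (931/29)    [QR: 29 ≡ 1 mod 4, sign kept]
  = (3/29)    [931 ≡ 3 mod 29]
  = (29/3)    [QR: 29 ≡ 1 mod 4, sign kept]
  = (2/3)    [29 ≡ 2 mod 3]
  = -(1/3)    [3 ≡ 3 mod 8 ⇒ (2/3) = -1]
  = -1    [(1/3) = 1]
Product: (1)·(-1) = -1.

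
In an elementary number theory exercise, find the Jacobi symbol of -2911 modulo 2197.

(-2911/2197)
  = (1483/2197)    [-2911 ≡ 1483 mod 2197]
  = (2197/1483)    [QR: 2197 ≡ 1 mod 4, sign kept]
  = (714/1483)    [2197 ≡ 714 mod 1483]
  = -(357/1483)    [1483 ≡ 3 mod 8 ⇒ (2/1483) = -1]
  = -(1483/357)    [QR: 357 ≡ 1 mod 4, sign kept]
  = -(55/357)    [1483 ≡ 55 mod 357]
  = -(357/55)    [QR: 357 ≡ 1 mod 4, sign kept]
  = -(27/55)    [357 ≡ 27 mod 55]
  = (55/27)    [QR: both ≡ 3 mod 4, sign flips]
  = (1/27)    [55 ≡ 1 mod 27]
  = 1    [(1/27) = 1]

1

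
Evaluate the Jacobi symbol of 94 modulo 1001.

Factor out 2: 94 = 2·47. Since 1001 ≡ 1 (mod 8), (2|1001) = +1. Now have (47|1001).
1001 ≡ 1 (mod 4), so quadratic reciprocity gives (47|1001) = (1001|47). Reduce: 1001 ≡ 14 (mod 47). Now have (14|47).
Factor out 2: 14 = 2·7. Since 47 ≡ 7 (mod 8), (2|47) = +1. Now have (7|47).
Both 7 ≡ 3 and 47 ≡ 3 (mod 4), so reciprocity gives (7|47) = -(47|7). Reduce: 47 ≡ 5 (mod 7). Now have -(5|7).
5 ≡ 1 (mod 4), so quadratic reciprocity gives (5|7) = (7|5). Reduce: 7 ≡ 2 (mod 5). Now have -(2|5).
Factor out 2: 2 = 2. Since 5 ≡ 5 (mod 8), (2|5) = -1. Now have (1|5).
(1|5) = 1. Collecting the sign factors: 1.

1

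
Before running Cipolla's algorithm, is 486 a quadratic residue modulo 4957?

(486/4957)
  = -(243/4957)    [4957 ≡ 5 mod 8 ⇒ (2/4957) = -1]
  = -(4957/243)    [QR: 4957 ≡ 1 mod 4, sign kept]
  = -(97/243)    [4957 ≡ 97 mod 243]
  = -(243/97)    [QR: 97 ≡ 1 mod 4, sign kept]
  = -(49/97)    [243 ≡ 49 mod 97]
  = -(97/49)    [QR: 49 ≡ 1 mod 4, sign kept]
  = -(48/49)    [97 ≡ 48 mod 49]
  = -(3/49)    [49 ≡ 1 mod 8 ⇒ (2/49)^4 = +1]
  = -(49/3)    [QR: 49 ≡ 1 mod 4, sign kept]
  = -(1/3)    [49 ≡ 1 mod 3]
  = -1    [(1/3) = 1]
(486/4957) = -1, and 4957 is prime, so 486 is not a quadratic residue mod 4957.

no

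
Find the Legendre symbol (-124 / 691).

1

Pull out -1: (-124 / 691) = (-1 / 691)·(124 / 691). Since 691 ≡ 3 (mod 4), (-1 / 691) = -1. Now have -(124 / 691).
Factor out 2: 124 = 2^2·31. Since 691 ≡ 3 (mod 8), (2 / 691) = -1, and (2 / 691)^2 = +1. Now have -(31 / 691).
Both 31 ≡ 3 and 691 ≡ 3 (mod 4), so reciprocity gives (31 / 691) = -(691 / 31). Reduce: 691 ≡ 9 (mod 31). Now have (9 / 31).
9 ≡ 1 (mod 4), so quadratic reciprocity gives (9 / 31) = (31 / 9). Reduce: 31 ≡ 4 (mod 9). Now have (4 / 9).
Factor out 2: 4 = 2^2. Since 9 ≡ 1 (mod 8), (2 / 9) = +1, and (2 / 9)^2 = +1. Now have (1 / 9).
(1 / 9) = 1. Collecting the sign factors: 1.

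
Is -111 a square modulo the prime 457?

no

(-111/457)
  = (346/457)    [-111 ≡ 346 mod 457]
  = (173/457)    [457 ≡ 1 mod 8 ⇒ (2/457) = +1]
  = (457/173)    [QR: 173 ≡ 1 mod 4, sign kept]
  = (111/173)    [457 ≡ 111 mod 173]
  = (173/111)    [QR: 173 ≡ 1 mod 4, sign kept]
  = (62/111)    [173 ≡ 62 mod 111]
  = (31/111)    [111 ≡ 7 mod 8 ⇒ (2/111) = +1]
  = -(111/31)    [QR: both ≡ 3 mod 4, sign flips]
  = -(18/31)    [111 ≡ 18 mod 31]
  = -(9/31)    [31 ≡ 7 mod 8 ⇒ (2/31) = +1]
  = -(31/9)    [QR: 9 ≡ 1 mod 4, sign kept]
  = -(4/9)    [31 ≡ 4 mod 9]
  = -(1/9)    [9 ≡ 1 mod 8 ⇒ (2/9)^2 = +1]
  = -1    [(1/9) = 1]
The Legendre symbol is -1, so x^2 ≡ -111 (mod 457) has no solution.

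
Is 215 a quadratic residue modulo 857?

no

857 ≡ 1 (mod 4), so quadratic reciprocity gives (215|857) = (857|215). Reduce: 857 ≡ 212 (mod 215). Now have (212|215).
Factor out 2: 212 = 2^2·53. Since 215 ≡ 7 (mod 8), (2|215) = +1, and (2|215)^2 = +1. Now have (53|215).
53 ≡ 1 (mod 4), so quadratic reciprocity gives (53|215) = (215|53). Reduce: 215 ≡ 3 (mod 53). Now have (3|53).
53 ≡ 1 (mod 4), so quadratic reciprocity gives (3|53) = (53|3). Reduce: 53 ≡ 2 (mod 3). Now have (2|3).
Factor out 2: 2 = 2. Since 3 ≡ 3 (mod 8), (2|3) = -1. Now have -(1|3).
(1|3) = 1. Collecting the sign factors: -1.
The Legendre symbol is -1, so x^2 ≡ 215 (mod 857) has no solution.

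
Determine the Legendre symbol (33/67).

1

33 ≡ 1 (mod 4), so quadratic reciprocity gives (33/67) = (67/33). Reduce: 67 ≡ 1 (mod 33). Now have (1/33).
(1/33) = 1. Collecting the sign factors: 1.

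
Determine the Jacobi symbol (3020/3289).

(3020/3289)
  = (755/3289)    [3289 ≡ 1 mod 8 ⇒ (2/3289)^2 = +1]
  = (3289/755)    [QR: 3289 ≡ 1 mod 4, sign kept]
  = (269/755)    [3289 ≡ 269 mod 755]
  = (755/269)    [QR: 269 ≡ 1 mod 4, sign kept]
  = (217/269)    [755 ≡ 217 mod 269]
  = (269/217)    [QR: 217 ≡ 1 mod 4, sign kept]
  = (52/217)    [269 ≡ 52 mod 217]
  = (13/217)    [217 ≡ 1 mod 8 ⇒ (2/217)^2 = +1]
  = (217/13)    [QR: 13 ≡ 1 mod 4, sign kept]
  = (9/13)    [217 ≡ 9 mod 13]
  = (13/9)    [QR: 9 ≡ 1 mod 4, sign kept]
  = (4/9)    [13 ≡ 4 mod 9]
  = (1/9)    [9 ≡ 1 mod 8 ⇒ (2/9)^2 = +1]
  = 1    [(1/9) = 1]

1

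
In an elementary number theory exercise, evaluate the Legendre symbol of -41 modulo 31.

-1

(-41/31)
  = -(41/31)    [31 ≡ 3 mod 4 ⇒ (-1/31) = -1]
  = -(10/31)    [41 ≡ 10 mod 31]
  = -(5/31)    [31 ≡ 7 mod 8 ⇒ (2/31) = +1]
  = -(31/5)    [QR: 5 ≡ 1 mod 4, sign kept]
  = -(1/5)    [31 ≡ 1 mod 5]
  = -1    [(1/5) = 1]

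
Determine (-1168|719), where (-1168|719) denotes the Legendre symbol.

Reduce the numerator: -1168 ≡ 270 (mod 719), so (-1168|719) = (270|719).
Factor out 2: 270 = 2·135. Since 719 ≡ 7 (mod 8), (2|719) = +1. Now have (135|719).
Both 135 ≡ 3 and 719 ≡ 3 (mod 4), so reciprocity gives (135|719) = -(719|135). Reduce: 719 ≡ 44 (mod 135). Now have -(44|135).
Factor out 2: 44 = 2^2·11. Since 135 ≡ 7 (mod 8), (2|135) = +1, and (2|135)^2 = +1. Now have -(11|135).
Both 11 ≡ 3 and 135 ≡ 3 (mod 4), so reciprocity gives (11|135) = -(135|11). Reduce: 135 ≡ 3 (mod 11). Now have (3|11).
Both 3 ≡ 3 and 11 ≡ 3 (mod 4), so reciprocity gives (3|11) = -(11|3). Reduce: 11 ≡ 2 (mod 3). Now have -(2|3).
Factor out 2: 2 = 2. Since 3 ≡ 3 (mod 8), (2|3) = -1. Now have (1|3).
(1|3) = 1. Collecting the sign factors: 1.

1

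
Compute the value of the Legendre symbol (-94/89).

1

Pull out -1: (-94/89) = (-1/89)·(94/89). Since 89 ≡ 1 (mod 4), (-1/89) = +1. Now have (94/89).
Reduce the numerator: 94 ≡ 5 (mod 89), so (94/89) = (5/89).
5 ≡ 1 (mod 4), so quadratic reciprocity gives (5/89) = (89/5). Reduce: 89 ≡ 4 (mod 5). Now have (4/5).
Factor out 2: 4 = 2^2. Since 5 ≡ 5 (mod 8), (2/5) = -1, and (2/5)^2 = +1. Now have (1/5).
(1/5) = 1. Collecting the sign factors: 1.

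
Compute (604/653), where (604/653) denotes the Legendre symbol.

1

(604/653)
  = (151/653)    [653 ≡ 5 mod 8 ⇒ (2/653)^2 = +1]
  = (653/151)    [QR: 653 ≡ 1 mod 4, sign kept]
  = (49/151)    [653 ≡ 49 mod 151]
  = (151/49)    [QR: 49 ≡ 1 mod 4, sign kept]
  = (4/49)    [151 ≡ 4 mod 49]
  = (1/49)    [49 ≡ 1 mod 8 ⇒ (2/49)^2 = +1]
  = 1    [(1/49) = 1]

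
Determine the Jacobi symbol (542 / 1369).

1

(542 / 1369)
  = (271 / 1369)    [1369 ≡ 1 mod 8 ⇒ (2 / 1369) = +1]
  = (1369 / 271)    [QR: 1369 ≡ 1 mod 4, sign kept]
  = (14 / 271)    [1369 ≡ 14 mod 271]
  = (7 / 271)    [271 ≡ 7 mod 8 ⇒ (2 / 271) = +1]
  = -(271 / 7)    [QR: both ≡ 3 mod 4, sign flips]
  = -(5 / 7)    [271 ≡ 5 mod 7]
  = -(7 / 5)    [QR: 5 ≡ 1 mod 4, sign kept]
  = -(2 / 5)    [7 ≡ 2 mod 5]
  = (1 / 5)    [5 ≡ 5 mod 8 ⇒ (2 / 5) = -1]
  = 1    [(1 / 5) = 1]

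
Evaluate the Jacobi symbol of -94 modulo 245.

1

(-94/245)
  = (151/245)    [-94 ≡ 151 mod 245]
  = (245/151)    [QR: 245 ≡ 1 mod 4, sign kept]
  = (94/151)    [245 ≡ 94 mod 151]
  = (47/151)    [151 ≡ 7 mod 8 ⇒ (2/151) = +1]
  = -(151/47)    [QR: both ≡ 3 mod 4, sign flips]
  = -(10/47)    [151 ≡ 10 mod 47]
  = -(5/47)    [47 ≡ 7 mod 8 ⇒ (2/47) = +1]
  = -(47/5)    [QR: 5 ≡ 1 mod 4, sign kept]
  = -(2/5)    [47 ≡ 2 mod 5]
  = (1/5)    [5 ≡ 5 mod 8 ⇒ (2/5) = -1]
  = 1    [(1/5) = 1]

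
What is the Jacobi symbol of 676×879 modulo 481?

By multiplicativity, (676·879 / 481) = (676 / 481)·(879 / 481).
First factor (676 / 481):
Reduce the numerator: 676 ≡ 195 (mod 481), so (676 / 481) = (195 / 481).
481 ≡ 1 (mod 4), so quadratic reciprocity gives (195 / 481) = (481 / 195). Reduce: 481 ≡ 91 (mod 195). Now have (91 / 195).
Both 91 ≡ 3 and 195 ≡ 3 (mod 4), so reciprocity gives (91 / 195) = -(195 / 91). Reduce: 195 ≡ 13 (mod 91). Now have -(13 / 91).
13 ≡ 1 (mod 4), so quadratic reciprocity gives (13 / 91) = (91 / 13). Reduce: 91 ≡ 0 (mod 13). Now have -(0 / 13).
The numerator is now 0 with denominator 13 > 1: the symbol is 0.
Second factor (879 / 481):
Reduce the numerator: 879 ≡ 398 (mod 481), so (879 / 481) = (398 / 481).
Factor out 2: 398 = 2·199. Since 481 ≡ 1 (mod 8), (2 / 481) = +1. Now have (199 / 481).
481 ≡ 1 (mod 4), so quadratic reciprocity gives (199 / 481) = (481 / 199). Reduce: 481 ≡ 83 (mod 199). Now have (83 / 199).
Both 83 ≡ 3 and 199 ≡ 3 (mod 4), so reciprocity gives (83 / 199) = -(199 / 83). Reduce: 199 ≡ 33 (mod 83). Now have -(33 / 83).
33 ≡ 1 (mod 4), so quadratic reciprocity gives (33 / 83) = (83 / 33). Reduce: 83 ≡ 17 (mod 33). Now have -(17 / 33).
17 ≡ 1 (mod 4), so quadratic reciprocity gives (17 / 33) = (33 / 17). Reduce: 33 ≡ 16 (mod 17). Now have -(16 / 17).
Factor out 2: 16 = 2^4. Since 17 ≡ 1 (mod 8), (2 / 17) = +1, and (2 / 17)^4 = +1. Now have -(1 / 17).
(1 / 17) = 1. Collecting the sign factors: -1.
Product: (0)·(-1) = 0.

0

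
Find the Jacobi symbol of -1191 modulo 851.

-1

Reduce the numerator: -1191 ≡ 511 (mod 851), so (-1191/851) = (511/851).
Both 511 ≡ 3 and 851 ≡ 3 (mod 4), so reciprocity gives (511/851) = -(851/511). Reduce: 851 ≡ 340 (mod 511). Now have -(340/511).
Factor out 2: 340 = 2^2·85. Since 511 ≡ 7 (mod 8), (2/511) = +1, and (2/511)^2 = +1. Now have -(85/511).
85 ≡ 1 (mod 4), so quadratic reciprocity gives (85/511) = (511/85). Reduce: 511 ≡ 1 (mod 85). Now have -(1/85).
(1/85) = 1. Collecting the sign factors: -1.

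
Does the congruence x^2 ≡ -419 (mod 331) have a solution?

no

Reduce the numerator: -419 ≡ 243 (mod 331), so (-419/331) = (243/331).
Both 243 ≡ 3 and 331 ≡ 3 (mod 4), so reciprocity gives (243/331) = -(331/243). Reduce: 331 ≡ 88 (mod 243). Now have -(88/243).
Factor out 2: 88 = 2^3·11. Since 243 ≡ 3 (mod 8), (2/243) = -1, and (2/243)^3 = -1. Now have (11/243).
Both 11 ≡ 3 and 243 ≡ 3 (mod 4), so reciprocity gives (11/243) = -(243/11). Reduce: 243 ≡ 1 (mod 11). Now have -(1/11).
(1/11) = 1. Collecting the sign factors: -1.
(-419/331) = -1, and 331 is prime, so -419 is not a quadratic residue mod 331.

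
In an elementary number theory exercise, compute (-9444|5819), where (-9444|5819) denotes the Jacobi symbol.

1

Reduce the numerator: -9444 ≡ 2194 (mod 5819), so (-9444|5819) = (2194|5819).
Factor out 2: 2194 = 2·1097. Since 5819 ≡ 3 (mod 8), (2|5819) = -1. Now have -(1097|5819).
1097 ≡ 1 (mod 4), so quadratic reciprocity gives (1097|5819) = (5819|1097). Reduce: 5819 ≡ 334 (mod 1097). Now have -(334|1097).
Factor out 2: 334 = 2·167. Since 1097 ≡ 1 (mod 8), (2|1097) = +1. Now have -(167|1097).
1097 ≡ 1 (mod 4), so quadratic reciprocity gives (167|1097) = (1097|167). Reduce: 1097 ≡ 95 (mod 167). Now have -(95|167).
Both 95 ≡ 3 and 167 ≡ 3 (mod 4), so reciprocity gives (95|167) = -(167|95). Reduce: 167 ≡ 72 (mod 95). Now have (72|95).
Factor out 2: 72 = 2^3·9. Since 95 ≡ 7 (mod 8), (2|95) = +1, and (2|95)^3 = +1. Now have (9|95).
9 ≡ 1 (mod 4), so quadratic reciprocity gives (9|95) = (95|9). Reduce: 95 ≡ 5 (mod 9). Now have (5|9).
5 ≡ 1 (mod 4), so quadratic reciprocity gives (5|9) = (9|5). Reduce: 9 ≡ 4 (mod 5). Now have (4|5).
Factor out 2: 4 = 2^2. Since 5 ≡ 5 (mod 8), (2|5) = -1, and (2|5)^2 = +1. Now have (1|5).
(1|5) = 1. Collecting the sign factors: 1.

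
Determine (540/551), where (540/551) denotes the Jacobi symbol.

1

(540/551)
  = (135/551)    [551 ≡ 7 mod 8 ⇒ (2/551)^2 = +1]
  = -(551/135)    [QR: both ≡ 3 mod 4, sign flips]
  = -(11/135)    [551 ≡ 11 mod 135]
  = (135/11)    [QR: both ≡ 3 mod 4, sign flips]
  = (3/11)    [135 ≡ 3 mod 11]
  = -(11/3)    [QR: both ≡ 3 mod 4, sign flips]
  = -(2/3)    [11 ≡ 2 mod 3]
  = (1/3)    [3 ≡ 3 mod 8 ⇒ (2/3) = -1]
  = 1    [(1/3) = 1]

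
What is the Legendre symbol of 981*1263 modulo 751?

By multiplicativity, (981·1263/751) = (981/751)·(1263/751).
First factor (981/751):
(981/751)
  = (230/751)    [981 ≡ 230 mod 751]
  = (115/751)    [751 ≡ 7 mod 8 ⇒ (2/751) = +1]
  = -(751/115)    [QR: both ≡ 3 mod 4, sign flips]
  = -(61/115)    [751 ≡ 61 mod 115]
  = -(115/61)    [QR: 61 ≡ 1 mod 4, sign kept]
  = -(54/61)    [115 ≡ 54 mod 61]
  = (27/61)    [61 ≡ 5 mod 8 ⇒ (2/61) = -1]
  = (61/27)    [QR: 61 ≡ 1 mod 4, sign kept]
  = (7/27)    [61 ≡ 7 mod 27]
  = -(27/7)    [QR: both ≡ 3 mod 4, sign flips]
  = -(6/7)    [27 ≡ 6 mod 7]
  = -(3/7)    [7 ≡ 7 mod 8 ⇒ (2/7) = +1]
  = (7/3)    [QR: both ≡ 3 mod 4, sign flips]
  = (1/3)    [7 ≡ 1 mod 3]
  = 1    [(1/3) = 1]
Second factor (1263/751):
(1263/751)
  = (512/751)    [1263 ≡ 512 mod 751]
  = (1/751)    [751 ≡ 7 mod 8 ⇒ (2/751)^9 = +1]
  = 1    [(1/751) = 1]
Product: (1)·(1) = 1.

1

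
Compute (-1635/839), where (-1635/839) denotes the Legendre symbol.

Reduce the numerator: -1635 ≡ 43 (mod 839), so (-1635/839) = (43/839).
Both 43 ≡ 3 and 839 ≡ 3 (mod 4), so reciprocity gives (43/839) = -(839/43). Reduce: 839 ≡ 22 (mod 43). Now have -(22/43).
Factor out 2: 22 = 2·11. Since 43 ≡ 3 (mod 8), (2/43) = -1. Now have (11/43).
Both 11 ≡ 3 and 43 ≡ 3 (mod 4), so reciprocity gives (11/43) = -(43/11). Reduce: 43 ≡ 10 (mod 11). Now have -(10/11).
Factor out 2: 10 = 2·5. Since 11 ≡ 3 (mod 8), (2/11) = -1. Now have (5/11).
5 ≡ 1 (mod 4), so quadratic reciprocity gives (5/11) = (11/5). Reduce: 11 ≡ 1 (mod 5). Now have (1/5).
(1/5) = 1. Collecting the sign factors: 1.

1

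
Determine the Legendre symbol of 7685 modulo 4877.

Reduce the numerator: 7685 ≡ 2808 (mod 4877), so (7685 / 4877) = (2808 / 4877).
Factor out 2: 2808 = 2^3·351. Since 4877 ≡ 5 (mod 8), (2 / 4877) = -1, and (2 / 4877)^3 = -1. Now have -(351 / 4877).
4877 ≡ 1 (mod 4), so quadratic reciprocity gives (351 / 4877) = (4877 / 351). Reduce: 4877 ≡ 314 (mod 351). Now have -(314 / 351).
Factor out 2: 314 = 2·157. Since 351 ≡ 7 (mod 8), (2 / 351) = +1. Now have -(157 / 351).
157 ≡ 1 (mod 4), so quadratic reciprocity gives (157 / 351) = (351 / 157). Reduce: 351 ≡ 37 (mod 157). Now have -(37 / 157).
37 ≡ 1 (mod 4), so quadratic reciprocity gives (37 / 157) = (157 / 37). Reduce: 157 ≡ 9 (mod 37). Now have -(9 / 37).
9 ≡ 1 (mod 4), so quadratic reciprocity gives (9 / 37) = (37 / 9). Reduce: 37 ≡ 1 (mod 9). Now have -(1 / 9).
(1 / 9) = 1. Collecting the sign factors: -1.

-1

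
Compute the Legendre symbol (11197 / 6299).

Reduce the numerator: 11197 ≡ 4898 (mod 6299), so (11197 / 6299) = (4898 / 6299).
Factor out 2: 4898 = 2·2449. Since 6299 ≡ 3 (mod 8), (2 / 6299) = -1. Now have -(2449 / 6299).
2449 ≡ 1 (mod 4), so quadratic reciprocity gives (2449 / 6299) = (6299 / 2449). Reduce: 6299 ≡ 1401 (mod 2449). Now have -(1401 / 2449).
1401 ≡ 1 (mod 4), so quadratic reciprocity gives (1401 / 2449) = (2449 / 1401). Reduce: 2449 ≡ 1048 (mod 1401). Now have -(1048 / 1401).
Factor out 2: 1048 = 2^3·131. Since 1401 ≡ 1 (mod 8), (2 / 1401) = +1, and (2 / 1401)^3 = +1. Now have -(131 / 1401).
1401 ≡ 1 (mod 4), so quadratic reciprocity gives (131 / 1401) = (1401 / 131). Reduce: 1401 ≡ 91 (mod 131). Now have -(91 / 131).
Both 91 ≡ 3 and 131 ≡ 3 (mod 4), so reciprocity gives (91 / 131) = -(131 / 91). Reduce: 131 ≡ 40 (mod 91). Now have (40 / 91).
Factor out 2: 40 = 2^3·5. Since 91 ≡ 3 (mod 8), (2 / 91) = -1, and (2 / 91)^3 = -1. Now have -(5 / 91).
5 ≡ 1 (mod 4), so quadratic reciprocity gives (5 / 91) = (91 / 5). Reduce: 91 ≡ 1 (mod 5). Now have -(1 / 5).
(1 / 5) = 1. Collecting the sign factors: -1.

-1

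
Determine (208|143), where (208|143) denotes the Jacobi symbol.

0

Reduce the numerator: 208 ≡ 65 (mod 143), so (208|143) = (65|143).
65 ≡ 1 (mod 4), so quadratic reciprocity gives (65|143) = (143|65). Reduce: 143 ≡ 13 (mod 65). Now have (13|65).
13 ≡ 1 (mod 4), so quadratic reciprocity gives (13|65) = (65|13). Reduce: 65 ≡ 0 (mod 13). Now have (0|13).
The numerator is now 0 with denominator 13 > 1: the symbol is 0.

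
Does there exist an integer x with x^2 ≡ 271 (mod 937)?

(271/937)
  = (937/271)    [QR: 937 ≡ 1 mod 4, sign kept]
  = (124/271)    [937 ≡ 124 mod 271]
  = (31/271)    [271 ≡ 7 mod 8 ⇒ (2/271)^2 = +1]
  = -(271/31)    [QR: both ≡ 3 mod 4, sign flips]
  = -(23/31)    [271 ≡ 23 mod 31]
  = (31/23)    [QR: both ≡ 3 mod 4, sign flips]
  = (8/23)    [31 ≡ 8 mod 23]
  = (1/23)    [23 ≡ 7 mod 8 ⇒ (2/23)^3 = +1]
  = 1    [(1/23) = 1]
(271/937) = 1, and 937 is prime, so 271 is a quadratic residue mod 937.

yes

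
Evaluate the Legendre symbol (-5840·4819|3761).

1

By multiplicativity, (-5840·4819|3761) = (-5840|3761)·(4819|3761).
First factor (-5840|3761):
(-5840|3761)
  = (1682|3761)    [-5840 ≡ 1682 mod 3761]
  = (841|3761)    [3761 ≡ 1 mod 8 ⇒ (2|3761) = +1]
  = (3761|841)    [QR: 841 ≡ 1 mod 4, sign kept]
  = (397|841)    [3761 ≡ 397 mod 841]
  = (841|397)    [QR: 397 ≡ 1 mod 4, sign kept]
  = (47|397)    [841 ≡ 47 mod 397]
  = (397|47)    [QR: 397 ≡ 1 mod 4, sign kept]
  = (21|47)    [397 ≡ 21 mod 47]
  = (47|21)    [QR: 21 ≡ 1 mod 4, sign kept]
  = (5|21)    [47 ≡ 5 mod 21]
  = (21|5)    [QR: 5 ≡ 1 mod 4, sign kept]
  = (1|5)    [21 ≡ 1 mod 5]
  = 1    [(1|5) = 1]
Second factor (4819|3761):
(4819|3761)
  = (1058|3761)    [4819 ≡ 1058 mod 3761]
  = (529|3761)    [3761 ≡ 1 mod 8 ⇒ (2|3761) = +1]
  = (3761|529)    [QR: 529 ≡ 1 mod 4, sign kept]
  = (58|529)    [3761 ≡ 58 mod 529]
  = (29|529)    [529 ≡ 1 mod 8 ⇒ (2|529) = +1]
  = (529|29)    [QR: 29 ≡ 1 mod 4, sign kept]
  = (7|29)    [529 ≡ 7 mod 29]
  = (29|7)    [QR: 29 ≡ 1 mod 4, sign kept]
  = (1|7)    [29 ≡ 1 mod 7]
  = 1    [(1|7) = 1]
Product: (1)·(1) = 1.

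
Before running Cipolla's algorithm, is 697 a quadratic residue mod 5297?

no

(697/5297)
  = (5297/697)    [QR: 697 ≡ 1 mod 4, sign kept]
  = (418/697)    [5297 ≡ 418 mod 697]
  = (209/697)    [697 ≡ 1 mod 8 ⇒ (2/697) = +1]
  = (697/209)    [QR: 209 ≡ 1 mod 4, sign kept]
  = (70/209)    [697 ≡ 70 mod 209]
  = (35/209)    [209 ≡ 1 mod 8 ⇒ (2/209) = +1]
  = (209/35)    [QR: 209 ≡ 1 mod 4, sign kept]
  = (34/35)    [209 ≡ 34 mod 35]
  = -(17/35)    [35 ≡ 3 mod 8 ⇒ (2/35) = -1]
  = -(35/17)    [QR: 17 ≡ 1 mod 4, sign kept]
  = -(1/17)    [35 ≡ 1 mod 17]
  = -1    [(1/17) = 1]
(697/5297) = -1, and 5297 is prime, so 697 is not a quadratic residue mod 5297.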